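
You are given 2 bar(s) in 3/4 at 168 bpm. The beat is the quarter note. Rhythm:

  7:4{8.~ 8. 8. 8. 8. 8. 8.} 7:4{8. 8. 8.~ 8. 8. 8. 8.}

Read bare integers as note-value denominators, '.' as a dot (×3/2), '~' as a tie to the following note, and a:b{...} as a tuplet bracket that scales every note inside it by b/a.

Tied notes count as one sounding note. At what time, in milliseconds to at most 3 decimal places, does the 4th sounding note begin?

1. 0.0ms @ 0 + 306.122ms (6/7)
2. 306.122ms @ 6/7 + 153.061ms (3/7)
3. 459.184ms @ 9/7 + 153.061ms (3/7)
4. 612.245ms @ 12/7 + 153.061ms (3/7)
5. 765.306ms @ 15/7 + 153.061ms (3/7)
6. 918.367ms @ 18/7 + 153.061ms (3/7)
7. 1071.429ms @ 3 + 153.061ms (3/7)
8. 1224.49ms @ 24/7 + 153.061ms (3/7)
9. 1377.551ms @ 27/7 + 306.122ms (6/7)
10. 1683.673ms @ 33/7 + 153.061ms (3/7)
11. 1836.735ms @ 36/7 + 153.061ms (3/7)
12. 1989.796ms @ 39/7 + 153.061ms (3/7)

note 4 onset = 12/7b = 612.245ms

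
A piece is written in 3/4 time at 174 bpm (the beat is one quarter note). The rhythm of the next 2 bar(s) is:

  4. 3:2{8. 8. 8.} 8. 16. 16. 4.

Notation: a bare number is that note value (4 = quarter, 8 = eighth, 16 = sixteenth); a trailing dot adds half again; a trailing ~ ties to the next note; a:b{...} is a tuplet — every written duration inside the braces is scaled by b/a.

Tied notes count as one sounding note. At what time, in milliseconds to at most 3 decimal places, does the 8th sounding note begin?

1. 0.0ms @ 0 + 517.241ms (3/2)
2. 517.241ms @ 3/2 + 172.414ms (1/2)
3. 689.655ms @ 2 + 172.414ms (1/2)
4. 862.069ms @ 5/2 + 172.414ms (1/2)
5. 1034.483ms @ 3 + 258.621ms (3/4)
6. 1293.103ms @ 15/4 + 129.31ms (3/8)
7. 1422.414ms @ 33/8 + 129.31ms (3/8)
8. 1551.724ms @ 9/2 + 517.241ms (3/2)

note 8 onset = 9/2b = 1551.724ms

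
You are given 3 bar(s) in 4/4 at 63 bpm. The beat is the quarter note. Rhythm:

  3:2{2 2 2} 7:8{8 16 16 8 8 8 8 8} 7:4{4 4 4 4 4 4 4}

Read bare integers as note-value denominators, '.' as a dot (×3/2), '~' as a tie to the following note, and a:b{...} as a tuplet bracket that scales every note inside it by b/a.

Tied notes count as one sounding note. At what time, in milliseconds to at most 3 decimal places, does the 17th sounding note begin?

1. 0.0ms @ 0 + 1269.841ms (4/3)
2. 1269.841ms @ 4/3 + 1269.841ms (4/3)
3. 2539.683ms @ 8/3 + 1269.841ms (4/3)
4. 3809.524ms @ 4 + 544.218ms (4/7)
5. 4353.741ms @ 32/7 + 272.109ms (2/7)
6. 4625.85ms @ 34/7 + 272.109ms (2/7)
7. 4897.959ms @ 36/7 + 544.218ms (4/7)
8. 5442.177ms @ 40/7 + 544.218ms (4/7)
9. 5986.395ms @ 44/7 + 544.218ms (4/7)
10. 6530.612ms @ 48/7 + 544.218ms (4/7)
11. 7074.83ms @ 52/7 + 544.218ms (4/7)
12. 7619.048ms @ 8 + 544.218ms (4/7)
13. 8163.265ms @ 60/7 + 544.218ms (4/7)
14. 8707.483ms @ 64/7 + 544.218ms (4/7)
15. 9251.701ms @ 68/7 + 544.218ms (4/7)
16. 9795.918ms @ 72/7 + 544.218ms (4/7)
17. 10340.136ms @ 76/7 + 544.218ms (4/7)
18. 10884.354ms @ 80/7 + 544.218ms (4/7)

note 17 onset = 76/7b = 10340.136ms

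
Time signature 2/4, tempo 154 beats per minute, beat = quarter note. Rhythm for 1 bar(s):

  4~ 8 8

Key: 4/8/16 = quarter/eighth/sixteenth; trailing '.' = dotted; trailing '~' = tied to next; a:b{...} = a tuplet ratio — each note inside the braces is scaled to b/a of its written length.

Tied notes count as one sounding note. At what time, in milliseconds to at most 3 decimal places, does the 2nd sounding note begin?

1. 0.0ms @ 0 + 584.416ms (3/2)
2. 584.416ms @ 3/2 + 194.805ms (1/2)

note 2 onset = 3/2b = 584.416ms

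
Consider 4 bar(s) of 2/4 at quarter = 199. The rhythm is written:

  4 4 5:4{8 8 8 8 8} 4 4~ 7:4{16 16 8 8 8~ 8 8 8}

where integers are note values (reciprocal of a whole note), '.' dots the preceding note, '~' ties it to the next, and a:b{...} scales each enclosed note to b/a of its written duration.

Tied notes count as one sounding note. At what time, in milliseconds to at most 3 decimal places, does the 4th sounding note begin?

1. 0.0ms @ 0 + 301.508ms (1)
2. 301.508ms @ 1 + 301.508ms (1)
3. 603.015ms @ 2 + 120.603ms (2/5)
4. 723.618ms @ 12/5 + 120.603ms (2/5)
5. 844.221ms @ 14/5 + 120.603ms (2/5)
6. 964.824ms @ 16/5 + 120.603ms (2/5)
7. 1085.427ms @ 18/5 + 120.603ms (2/5)
8. 1206.03ms @ 4 + 301.508ms (1)
9. 1507.538ms @ 5 + 344.58ms (8/7)
10. 1852.118ms @ 43/7 + 43.073ms (1/7)
11. 1895.19ms @ 44/7 + 86.145ms (2/7)
12. 1981.335ms @ 46/7 + 86.145ms (2/7)
13. 2067.48ms @ 48/7 + 172.29ms (4/7)
14. 2239.77ms @ 52/7 + 86.145ms (2/7)
15. 2325.915ms @ 54/7 + 86.145ms (2/7)

note 4 onset = 12/5b = 723.618ms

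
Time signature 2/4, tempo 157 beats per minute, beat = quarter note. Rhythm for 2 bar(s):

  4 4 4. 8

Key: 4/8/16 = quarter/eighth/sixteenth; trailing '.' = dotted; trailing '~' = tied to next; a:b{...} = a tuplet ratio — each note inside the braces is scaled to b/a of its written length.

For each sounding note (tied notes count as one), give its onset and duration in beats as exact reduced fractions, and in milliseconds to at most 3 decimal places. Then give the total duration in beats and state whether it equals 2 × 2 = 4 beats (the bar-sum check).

1) 0.0ms=0b +382.166ms=1b
2) 382.166ms=1b +382.166ms=1b
3) 764.331ms=2b +573.248ms=3/2b
4) 1337.58ms=7/2b +191.083ms=1/2b
Σ=4b of 4 (157bpm 2/4) — PASS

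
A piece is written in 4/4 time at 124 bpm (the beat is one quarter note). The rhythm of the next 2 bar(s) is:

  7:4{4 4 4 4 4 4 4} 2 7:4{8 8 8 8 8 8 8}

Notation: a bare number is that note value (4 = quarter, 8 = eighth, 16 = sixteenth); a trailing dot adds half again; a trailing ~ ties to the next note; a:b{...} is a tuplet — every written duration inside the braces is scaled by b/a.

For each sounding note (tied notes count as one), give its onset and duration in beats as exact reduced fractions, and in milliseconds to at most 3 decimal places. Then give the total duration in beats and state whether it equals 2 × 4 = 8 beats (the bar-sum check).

1) 0.0ms=0b +276.498ms=4/7b
2) 276.498ms=4/7b +276.498ms=4/7b
3) 552.995ms=8/7b +276.498ms=4/7b
4) 829.493ms=12/7b +276.498ms=4/7b
5) 1105.991ms=16/7b +276.498ms=4/7b
6) 1382.488ms=20/7b +276.498ms=4/7b
7) 1658.986ms=24/7b +276.498ms=4/7b
8) 1935.484ms=4b +967.742ms=2b
9) 2903.226ms=6b +138.249ms=2/7b
10) 3041.475ms=44/7b +138.249ms=2/7b
11) 3179.724ms=46/7b +138.249ms=2/7b
12) 3317.972ms=48/7b +138.249ms=2/7b
13) 3456.221ms=50/7b +138.249ms=2/7b
14) 3594.47ms=52/7b +138.249ms=2/7b
15) 3732.719ms=54/7b +138.249ms=2/7b
Σ=8b of 8 (124bpm 4/4) — PASS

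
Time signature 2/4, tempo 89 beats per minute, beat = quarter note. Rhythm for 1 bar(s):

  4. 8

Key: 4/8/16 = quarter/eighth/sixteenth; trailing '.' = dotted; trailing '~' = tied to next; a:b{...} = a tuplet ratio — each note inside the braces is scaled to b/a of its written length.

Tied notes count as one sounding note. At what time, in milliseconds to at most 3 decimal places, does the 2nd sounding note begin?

1. 0.0ms @ 0 + 1011.236ms (3/2)
2. 1011.236ms @ 3/2 + 337.079ms (1/2)

note 2 onset = 3/2b = 1011.236ms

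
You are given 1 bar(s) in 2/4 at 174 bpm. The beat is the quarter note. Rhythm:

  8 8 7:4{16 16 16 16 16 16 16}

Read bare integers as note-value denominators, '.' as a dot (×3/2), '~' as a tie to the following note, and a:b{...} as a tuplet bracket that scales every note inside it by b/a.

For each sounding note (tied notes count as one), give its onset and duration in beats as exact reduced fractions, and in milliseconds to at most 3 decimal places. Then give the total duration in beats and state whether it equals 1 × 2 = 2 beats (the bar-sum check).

1) 0.0ms=0b +172.414ms=1/2b
2) 172.414ms=1/2b +172.414ms=1/2b
3) 344.828ms=1b +49.261ms=1/7b
4) 394.089ms=8/7b +49.261ms=1/7b
5) 443.35ms=9/7b +49.261ms=1/7b
6) 492.611ms=10/7b +49.261ms=1/7b
7) 541.872ms=11/7b +49.261ms=1/7b
8) 591.133ms=12/7b +49.261ms=1/7b
9) 640.394ms=13/7b +49.261ms=1/7b
Σ=2b of 2 (174bpm 2/4) — PASS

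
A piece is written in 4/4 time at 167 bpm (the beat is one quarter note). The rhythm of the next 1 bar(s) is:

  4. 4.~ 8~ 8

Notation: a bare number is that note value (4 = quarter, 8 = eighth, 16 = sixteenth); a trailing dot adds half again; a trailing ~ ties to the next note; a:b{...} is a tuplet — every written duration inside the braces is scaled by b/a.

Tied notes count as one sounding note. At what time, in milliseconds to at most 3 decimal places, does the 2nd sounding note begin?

1. 0.0ms @ 0 + 538.922ms (3/2)
2. 538.922ms @ 3/2 + 898.204ms (5/2)

note 2 onset = 3/2b = 538.922ms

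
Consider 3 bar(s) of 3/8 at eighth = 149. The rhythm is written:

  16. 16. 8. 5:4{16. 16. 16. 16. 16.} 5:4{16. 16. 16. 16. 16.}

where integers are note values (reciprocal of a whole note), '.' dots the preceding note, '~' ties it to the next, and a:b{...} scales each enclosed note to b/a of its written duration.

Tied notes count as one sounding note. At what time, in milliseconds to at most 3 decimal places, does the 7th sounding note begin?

1. 0.0ms @ 0 + 302.013ms (3/4)
2. 302.013ms @ 3/4 + 302.013ms (3/4)
3. 604.027ms @ 3/2 + 604.027ms (3/2)
4. 1208.054ms @ 3 + 241.611ms (3/5)
5. 1449.664ms @ 18/5 + 241.611ms (3/5)
6. 1691.275ms @ 21/5 + 241.611ms (3/5)
7. 1932.886ms @ 24/5 + 241.611ms (3/5)
8. 2174.497ms @ 27/5 + 241.611ms (3/5)
9. 2416.107ms @ 6 + 241.611ms (3/5)
10. 2657.718ms @ 33/5 + 241.611ms (3/5)
11. 2899.329ms @ 36/5 + 241.611ms (3/5)
12. 3140.94ms @ 39/5 + 241.611ms (3/5)
13. 3382.55ms @ 42/5 + 241.611ms (3/5)

note 7 onset = 24/5b = 1932.886ms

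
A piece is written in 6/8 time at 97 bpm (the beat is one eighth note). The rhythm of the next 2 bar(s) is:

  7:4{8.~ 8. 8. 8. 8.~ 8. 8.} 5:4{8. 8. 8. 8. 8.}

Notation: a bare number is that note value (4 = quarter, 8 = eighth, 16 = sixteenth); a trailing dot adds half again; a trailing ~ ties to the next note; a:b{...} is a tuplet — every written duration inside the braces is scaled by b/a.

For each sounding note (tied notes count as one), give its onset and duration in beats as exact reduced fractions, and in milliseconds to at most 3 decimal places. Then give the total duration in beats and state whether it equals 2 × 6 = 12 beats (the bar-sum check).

1) 0.0ms=0b +1060.383ms=12/7b
2) 1060.383ms=12/7b +530.191ms=6/7b
3) 1590.574ms=18/7b +530.191ms=6/7b
4) 2120.766ms=24/7b +1060.383ms=12/7b
5) 3181.149ms=36/7b +530.191ms=6/7b
6) 3711.34ms=6b +742.268ms=6/5b
7) 4453.608ms=36/5b +742.268ms=6/5b
8) 5195.876ms=42/5b +742.268ms=6/5b
9) 5938.144ms=48/5b +742.268ms=6/5b
10) 6680.412ms=54/5b +742.268ms=6/5b
Σ=12b of 12 (97bpm 6/8) — PASS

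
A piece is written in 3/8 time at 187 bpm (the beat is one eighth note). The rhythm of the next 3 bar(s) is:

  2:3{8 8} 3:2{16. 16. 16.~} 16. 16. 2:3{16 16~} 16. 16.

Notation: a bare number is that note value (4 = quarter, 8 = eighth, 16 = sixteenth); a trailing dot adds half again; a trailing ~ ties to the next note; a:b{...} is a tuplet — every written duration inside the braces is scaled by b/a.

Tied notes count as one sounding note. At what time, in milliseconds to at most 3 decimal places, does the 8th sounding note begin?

1. 0.0ms @ 0 + 481.283ms (3/2)
2. 481.283ms @ 3/2 + 481.283ms (3/2)
3. 962.567ms @ 3 + 160.428ms (1/2)
4. 1122.995ms @ 7/2 + 160.428ms (1/2)
5. 1283.422ms @ 4 + 401.07ms (5/4)
6. 1684.492ms @ 21/4 + 240.642ms (3/4)
7. 1925.134ms @ 6 + 240.642ms (3/4)
8. 2165.775ms @ 27/4 + 481.283ms (3/2)
9. 2647.059ms @ 33/4 + 240.642ms (3/4)

note 8 onset = 27/4b = 2165.775ms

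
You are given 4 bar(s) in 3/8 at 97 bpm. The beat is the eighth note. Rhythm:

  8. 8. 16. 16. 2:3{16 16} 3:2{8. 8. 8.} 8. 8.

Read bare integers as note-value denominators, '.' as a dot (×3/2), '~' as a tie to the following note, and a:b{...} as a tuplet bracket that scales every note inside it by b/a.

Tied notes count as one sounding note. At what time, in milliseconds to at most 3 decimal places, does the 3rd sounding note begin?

1. 0.0ms @ 0 + 927.835ms (3/2)
2. 927.835ms @ 3/2 + 927.835ms (3/2)
3. 1855.67ms @ 3 + 463.918ms (3/4)
4. 2319.588ms @ 15/4 + 463.918ms (3/4)
5. 2783.505ms @ 9/2 + 463.918ms (3/4)
6. 3247.423ms @ 21/4 + 463.918ms (3/4)
7. 3711.34ms @ 6 + 618.557ms (1)
8. 4329.897ms @ 7 + 618.557ms (1)
9. 4948.454ms @ 8 + 618.557ms (1)
10. 5567.01ms @ 9 + 927.835ms (3/2)
11. 6494.845ms @ 21/2 + 927.835ms (3/2)

note 3 onset = 3b = 1855.67ms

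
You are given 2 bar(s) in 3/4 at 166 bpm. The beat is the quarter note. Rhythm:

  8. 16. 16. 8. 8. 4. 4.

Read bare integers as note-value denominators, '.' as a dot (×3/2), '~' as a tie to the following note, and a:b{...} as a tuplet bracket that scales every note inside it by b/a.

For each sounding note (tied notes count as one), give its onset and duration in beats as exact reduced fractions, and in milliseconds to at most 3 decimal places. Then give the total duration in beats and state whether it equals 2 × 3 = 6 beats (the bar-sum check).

1) 0.0ms=0b +271.084ms=3/4b
2) 271.084ms=3/4b +135.542ms=3/8b
3) 406.627ms=9/8b +135.542ms=3/8b
4) 542.169ms=3/2b +271.084ms=3/4b
5) 813.253ms=9/4b +271.084ms=3/4b
6) 1084.337ms=3b +542.169ms=3/2b
7) 1626.506ms=9/2b +542.169ms=3/2b
Σ=6b of 6 (166bpm 3/4) — PASS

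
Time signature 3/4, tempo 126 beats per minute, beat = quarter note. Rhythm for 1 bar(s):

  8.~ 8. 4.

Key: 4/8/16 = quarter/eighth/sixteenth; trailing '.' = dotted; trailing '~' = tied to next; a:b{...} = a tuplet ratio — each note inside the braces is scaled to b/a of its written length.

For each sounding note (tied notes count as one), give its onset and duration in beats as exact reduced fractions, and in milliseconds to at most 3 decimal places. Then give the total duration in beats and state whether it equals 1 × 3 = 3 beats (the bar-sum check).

1) 0.0ms=0b +714.286ms=3/2b
2) 714.286ms=3/2b +714.286ms=3/2b
Σ=3b of 3 (126bpm 3/4) — PASS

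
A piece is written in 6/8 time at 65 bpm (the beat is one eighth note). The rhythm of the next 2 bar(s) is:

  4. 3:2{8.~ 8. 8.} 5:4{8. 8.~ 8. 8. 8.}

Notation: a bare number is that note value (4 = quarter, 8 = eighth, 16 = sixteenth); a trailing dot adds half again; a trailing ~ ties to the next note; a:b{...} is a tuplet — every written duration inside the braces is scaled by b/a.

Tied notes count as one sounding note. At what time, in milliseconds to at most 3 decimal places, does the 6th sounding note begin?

1. 0.0ms @ 0 + 2769.231ms (3)
2. 2769.231ms @ 3 + 1846.154ms (2)
3. 4615.385ms @ 5 + 923.077ms (1)
4. 5538.462ms @ 6 + 1107.692ms (6/5)
5. 6646.154ms @ 36/5 + 2215.385ms (12/5)
6. 8861.538ms @ 48/5 + 1107.692ms (6/5)
7. 9969.231ms @ 54/5 + 1107.692ms (6/5)

note 6 onset = 48/5b = 8861.538ms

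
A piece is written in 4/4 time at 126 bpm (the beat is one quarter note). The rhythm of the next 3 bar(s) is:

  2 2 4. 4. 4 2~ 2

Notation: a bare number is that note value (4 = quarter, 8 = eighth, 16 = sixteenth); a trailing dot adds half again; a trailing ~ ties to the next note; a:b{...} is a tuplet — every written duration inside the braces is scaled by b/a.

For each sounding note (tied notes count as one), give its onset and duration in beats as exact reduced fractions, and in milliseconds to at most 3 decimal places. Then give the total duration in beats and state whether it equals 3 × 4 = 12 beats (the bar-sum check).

1) 0.0ms=0b +952.381ms=2b
2) 952.381ms=2b +952.381ms=2b
3) 1904.762ms=4b +714.286ms=3/2b
4) 2619.048ms=11/2b +714.286ms=3/2b
5) 3333.333ms=7b +476.19ms=1b
6) 3809.524ms=8b +1904.762ms=4b
Σ=12b of 12 (126bpm 4/4) — PASS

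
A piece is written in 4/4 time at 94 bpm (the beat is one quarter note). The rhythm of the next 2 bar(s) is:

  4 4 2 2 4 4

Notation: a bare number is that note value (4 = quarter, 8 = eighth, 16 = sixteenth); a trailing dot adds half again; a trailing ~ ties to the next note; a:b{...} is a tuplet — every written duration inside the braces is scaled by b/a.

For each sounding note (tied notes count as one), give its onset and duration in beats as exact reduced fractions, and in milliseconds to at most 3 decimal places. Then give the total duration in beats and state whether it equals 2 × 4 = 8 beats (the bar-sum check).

1) 0.0ms=0b +638.298ms=1b
2) 638.298ms=1b +638.298ms=1b
3) 1276.596ms=2b +1276.596ms=2b
4) 2553.191ms=4b +1276.596ms=2b
5) 3829.787ms=6b +638.298ms=1b
6) 4468.085ms=7b +638.298ms=1b
Σ=8b of 8 (94bpm 4/4) — PASS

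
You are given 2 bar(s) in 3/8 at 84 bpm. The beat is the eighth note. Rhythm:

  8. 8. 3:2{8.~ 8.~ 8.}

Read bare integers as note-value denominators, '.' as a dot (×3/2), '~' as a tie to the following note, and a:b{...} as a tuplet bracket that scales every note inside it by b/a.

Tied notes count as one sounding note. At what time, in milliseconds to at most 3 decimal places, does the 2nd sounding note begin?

1. 0.0ms @ 0 + 1071.429ms (3/2)
2. 1071.429ms @ 3/2 + 1071.429ms (3/2)
3. 2142.857ms @ 3 + 2142.857ms (3)

note 2 onset = 3/2b = 1071.429ms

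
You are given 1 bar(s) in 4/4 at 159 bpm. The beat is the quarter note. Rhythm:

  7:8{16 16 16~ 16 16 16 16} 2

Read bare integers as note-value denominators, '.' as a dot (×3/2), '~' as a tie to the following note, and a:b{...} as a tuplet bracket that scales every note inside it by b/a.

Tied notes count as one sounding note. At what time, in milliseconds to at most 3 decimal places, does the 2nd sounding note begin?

1. 0.0ms @ 0 + 107.817ms (2/7)
2. 107.817ms @ 2/7 + 107.817ms (2/7)
3. 215.633ms @ 4/7 + 215.633ms (4/7)
4. 431.267ms @ 8/7 + 107.817ms (2/7)
5. 539.084ms @ 10/7 + 107.817ms (2/7)
6. 646.9ms @ 12/7 + 107.817ms (2/7)
7. 754.717ms @ 2 + 754.717ms (2)

note 2 onset = 2/7b = 107.817ms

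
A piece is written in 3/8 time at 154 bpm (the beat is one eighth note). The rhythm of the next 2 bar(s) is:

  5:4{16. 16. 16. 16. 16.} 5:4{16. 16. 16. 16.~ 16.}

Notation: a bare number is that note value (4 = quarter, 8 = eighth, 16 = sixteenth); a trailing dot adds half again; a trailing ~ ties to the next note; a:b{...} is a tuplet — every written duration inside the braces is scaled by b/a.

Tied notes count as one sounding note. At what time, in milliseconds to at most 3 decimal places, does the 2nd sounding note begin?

1. 0.0ms @ 0 + 233.766ms (3/5)
2. 233.766ms @ 3/5 + 233.766ms (3/5)
3. 467.532ms @ 6/5 + 233.766ms (3/5)
4. 701.299ms @ 9/5 + 233.766ms (3/5)
5. 935.065ms @ 12/5 + 233.766ms (3/5)
6. 1168.831ms @ 3 + 233.766ms (3/5)
7. 1402.597ms @ 18/5 + 233.766ms (3/5)
8. 1636.364ms @ 21/5 + 233.766ms (3/5)
9. 1870.13ms @ 24/5 + 467.532ms (6/5)

note 2 onset = 3/5b = 233.766ms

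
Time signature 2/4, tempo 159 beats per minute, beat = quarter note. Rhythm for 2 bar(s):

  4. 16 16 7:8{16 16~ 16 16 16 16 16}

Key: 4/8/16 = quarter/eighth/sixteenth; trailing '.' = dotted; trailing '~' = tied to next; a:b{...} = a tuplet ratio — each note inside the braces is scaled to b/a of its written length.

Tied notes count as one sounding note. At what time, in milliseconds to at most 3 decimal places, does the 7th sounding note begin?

1. 0.0ms @ 0 + 566.038ms (3/2)
2. 566.038ms @ 3/2 + 94.34ms (1/4)
3. 660.377ms @ 7/4 + 94.34ms (1/4)
4. 754.717ms @ 2 + 107.817ms (2/7)
5. 862.534ms @ 16/7 + 215.633ms (4/7)
6. 1078.167ms @ 20/7 + 107.817ms (2/7)
7. 1185.984ms @ 22/7 + 107.817ms (2/7)
8. 1293.801ms @ 24/7 + 107.817ms (2/7)
9. 1401.617ms @ 26/7 + 107.817ms (2/7)

note 7 onset = 22/7b = 1185.984ms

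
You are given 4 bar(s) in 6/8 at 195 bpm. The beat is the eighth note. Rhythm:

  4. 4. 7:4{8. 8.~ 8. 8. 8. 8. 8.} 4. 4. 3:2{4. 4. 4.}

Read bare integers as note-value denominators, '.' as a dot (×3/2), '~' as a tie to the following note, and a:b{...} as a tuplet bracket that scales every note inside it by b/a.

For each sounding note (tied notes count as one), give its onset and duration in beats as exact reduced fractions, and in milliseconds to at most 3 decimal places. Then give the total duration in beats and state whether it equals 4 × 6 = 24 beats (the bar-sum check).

1) 0.0ms=0b +923.077ms=3b
2) 923.077ms=3b +923.077ms=3b
3) 1846.154ms=6b +263.736ms=6/7b
4) 2109.89ms=48/7b +527.473ms=12/7b
5) 2637.363ms=60/7b +263.736ms=6/7b
6) 2901.099ms=66/7b +263.736ms=6/7b
7) 3164.835ms=72/7b +263.736ms=6/7b
8) 3428.571ms=78/7b +263.736ms=6/7b
9) 3692.308ms=12b +923.077ms=3b
10) 4615.385ms=15b +923.077ms=3b
11) 5538.462ms=18b +615.385ms=2b
12) 6153.846ms=20b +615.385ms=2b
13) 6769.231ms=22b +615.385ms=2b
Σ=24b of 24 (195bpm 6/8) — PASS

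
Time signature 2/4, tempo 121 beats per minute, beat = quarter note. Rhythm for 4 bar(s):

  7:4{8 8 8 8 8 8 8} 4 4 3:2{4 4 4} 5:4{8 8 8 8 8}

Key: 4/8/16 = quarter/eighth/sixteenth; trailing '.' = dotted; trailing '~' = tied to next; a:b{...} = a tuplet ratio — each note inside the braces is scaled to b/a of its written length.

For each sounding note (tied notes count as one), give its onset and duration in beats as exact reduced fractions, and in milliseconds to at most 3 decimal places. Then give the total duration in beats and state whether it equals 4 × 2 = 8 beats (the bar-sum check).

1) 0.0ms=0b +141.677ms=2/7b
2) 141.677ms=2/7b +141.677ms=2/7b
3) 283.353ms=4/7b +141.677ms=2/7b
4) 425.03ms=6/7b +141.677ms=2/7b
5) 566.706ms=8/7b +141.677ms=2/7b
6) 708.383ms=10/7b +141.677ms=2/7b
7) 850.059ms=12/7b +141.677ms=2/7b
8) 991.736ms=2b +495.868ms=1b
9) 1487.603ms=3b +495.868ms=1b
10) 1983.471ms=4b +330.579ms=2/3b
11) 2314.05ms=14/3b +330.579ms=2/3b
12) 2644.628ms=16/3b +330.579ms=2/3b
13) 2975.207ms=6b +198.347ms=2/5b
14) 3173.554ms=32/5b +198.347ms=2/5b
15) 3371.901ms=34/5b +198.347ms=2/5b
16) 3570.248ms=36/5b +198.347ms=2/5b
17) 3768.595ms=38/5b +198.347ms=2/5b
Σ=8b of 8 (121bpm 2/4) — PASS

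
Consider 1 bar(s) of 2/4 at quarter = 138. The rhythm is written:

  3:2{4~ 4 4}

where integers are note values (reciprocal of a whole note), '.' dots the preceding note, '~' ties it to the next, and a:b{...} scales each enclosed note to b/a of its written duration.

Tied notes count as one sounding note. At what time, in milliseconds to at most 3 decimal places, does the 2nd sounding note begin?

note 2 onset = 4/3b = 579.71ms

1. 0.0ms @ 0 + 579.71ms (4/3)
2. 579.71ms @ 4/3 + 289.855ms (2/3)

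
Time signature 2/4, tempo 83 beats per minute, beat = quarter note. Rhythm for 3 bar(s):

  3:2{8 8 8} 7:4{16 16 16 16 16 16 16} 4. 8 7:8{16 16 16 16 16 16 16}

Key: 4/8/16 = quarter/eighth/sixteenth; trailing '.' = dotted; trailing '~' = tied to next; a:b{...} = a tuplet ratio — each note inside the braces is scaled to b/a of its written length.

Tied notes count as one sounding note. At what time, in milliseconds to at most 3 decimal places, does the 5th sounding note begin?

note 5 onset = 8/7b = 826.162ms

1. 0.0ms @ 0 + 240.964ms (1/3)
2. 240.964ms @ 1/3 + 240.964ms (1/3)
3. 481.928ms @ 2/3 + 240.964ms (1/3)
4. 722.892ms @ 1 + 103.27ms (1/7)
5. 826.162ms @ 8/7 + 103.27ms (1/7)
6. 929.432ms @ 9/7 + 103.27ms (1/7)
7. 1032.702ms @ 10/7 + 103.27ms (1/7)
8. 1135.972ms @ 11/7 + 103.27ms (1/7)
9. 1239.243ms @ 12/7 + 103.27ms (1/7)
10. 1342.513ms @ 13/7 + 103.27ms (1/7)
11. 1445.783ms @ 2 + 1084.337ms (3/2)
12. 2530.12ms @ 7/2 + 361.446ms (1/2)
13. 2891.566ms @ 4 + 206.54ms (2/7)
14. 3098.107ms @ 30/7 + 206.54ms (2/7)
15. 3304.647ms @ 32/7 + 206.54ms (2/7)
16. 3511.188ms @ 34/7 + 206.54ms (2/7)
17. 3717.728ms @ 36/7 + 206.54ms (2/7)
18. 3924.269ms @ 38/7 + 206.54ms (2/7)
19. 4130.809ms @ 40/7 + 206.54ms (2/7)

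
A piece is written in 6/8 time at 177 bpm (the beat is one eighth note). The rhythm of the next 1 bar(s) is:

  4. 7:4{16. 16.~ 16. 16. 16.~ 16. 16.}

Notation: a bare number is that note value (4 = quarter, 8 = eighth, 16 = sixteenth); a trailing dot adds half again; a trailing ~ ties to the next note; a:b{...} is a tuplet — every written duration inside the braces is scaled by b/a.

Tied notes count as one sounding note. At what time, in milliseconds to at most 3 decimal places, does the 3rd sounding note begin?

1. 0.0ms @ 0 + 1016.949ms (3)
2. 1016.949ms @ 3 + 145.278ms (3/7)
3. 1162.228ms @ 24/7 + 290.557ms (6/7)
4. 1452.785ms @ 30/7 + 145.278ms (3/7)
5. 1598.063ms @ 33/7 + 290.557ms (6/7)
6. 1888.62ms @ 39/7 + 145.278ms (3/7)

note 3 onset = 24/7b = 1162.228ms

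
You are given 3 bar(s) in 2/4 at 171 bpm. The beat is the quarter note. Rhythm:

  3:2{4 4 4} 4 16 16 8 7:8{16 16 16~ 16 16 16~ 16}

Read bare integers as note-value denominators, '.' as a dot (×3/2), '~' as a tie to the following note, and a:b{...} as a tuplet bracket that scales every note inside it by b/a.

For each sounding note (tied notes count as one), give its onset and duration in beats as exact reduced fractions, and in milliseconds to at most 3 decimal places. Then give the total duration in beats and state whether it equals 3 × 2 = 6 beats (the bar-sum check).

1) 0.0ms=0b +233.918ms=2/3b
2) 233.918ms=2/3b +233.918ms=2/3b
3) 467.836ms=4/3b +233.918ms=2/3b
4) 701.754ms=2b +350.877ms=1b
5) 1052.632ms=3b +87.719ms=1/4b
6) 1140.351ms=13/4b +87.719ms=1/4b
7) 1228.07ms=7/2b +175.439ms=1/2b
8) 1403.509ms=4b +100.251ms=2/7b
9) 1503.759ms=30/7b +100.251ms=2/7b
10) 1604.01ms=32/7b +200.501ms=4/7b
11) 1804.511ms=36/7b +100.251ms=2/7b
12) 1904.762ms=38/7b +200.501ms=4/7b
Σ=6b of 6 (171bpm 2/4) — PASS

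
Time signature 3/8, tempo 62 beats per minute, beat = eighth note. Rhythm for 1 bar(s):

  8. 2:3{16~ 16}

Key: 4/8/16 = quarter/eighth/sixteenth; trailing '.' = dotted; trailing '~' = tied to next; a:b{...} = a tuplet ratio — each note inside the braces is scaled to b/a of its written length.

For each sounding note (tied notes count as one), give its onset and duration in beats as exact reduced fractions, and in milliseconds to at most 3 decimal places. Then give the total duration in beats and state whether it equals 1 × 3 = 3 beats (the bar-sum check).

1) 0.0ms=0b +1451.613ms=3/2b
2) 1451.613ms=3/2b +1451.613ms=3/2b
Σ=3b of 3 (62bpm 3/8) — PASS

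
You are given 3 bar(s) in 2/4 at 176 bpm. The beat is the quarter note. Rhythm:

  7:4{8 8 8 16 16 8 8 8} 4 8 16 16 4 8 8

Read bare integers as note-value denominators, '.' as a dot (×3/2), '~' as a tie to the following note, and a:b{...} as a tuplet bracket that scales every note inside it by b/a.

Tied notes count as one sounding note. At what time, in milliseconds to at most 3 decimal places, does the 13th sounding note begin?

note 13 onset = 4b = 1363.636ms

1. 0.0ms @ 0 + 97.403ms (2/7)
2. 97.403ms @ 2/7 + 97.403ms (2/7)
3. 194.805ms @ 4/7 + 97.403ms (2/7)
4. 292.208ms @ 6/7 + 48.701ms (1/7)
5. 340.909ms @ 1 + 48.701ms (1/7)
6. 389.61ms @ 8/7 + 97.403ms (2/7)
7. 487.013ms @ 10/7 + 97.403ms (2/7)
8. 584.416ms @ 12/7 + 97.403ms (2/7)
9. 681.818ms @ 2 + 340.909ms (1)
10. 1022.727ms @ 3 + 170.455ms (1/2)
11. 1193.182ms @ 7/2 + 85.227ms (1/4)
12. 1278.409ms @ 15/4 + 85.227ms (1/4)
13. 1363.636ms @ 4 + 340.909ms (1)
14. 1704.545ms @ 5 + 170.455ms (1/2)
15. 1875.0ms @ 11/2 + 170.455ms (1/2)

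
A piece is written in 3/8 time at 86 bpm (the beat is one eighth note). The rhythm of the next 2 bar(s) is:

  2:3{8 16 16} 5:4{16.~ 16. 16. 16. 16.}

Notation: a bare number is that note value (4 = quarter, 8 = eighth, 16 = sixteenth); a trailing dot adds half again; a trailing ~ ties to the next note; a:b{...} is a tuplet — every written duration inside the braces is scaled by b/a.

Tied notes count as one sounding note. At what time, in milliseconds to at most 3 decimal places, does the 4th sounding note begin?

note 4 onset = 3b = 2093.023ms

1. 0.0ms @ 0 + 1046.512ms (3/2)
2. 1046.512ms @ 3/2 + 523.256ms (3/4)
3. 1569.767ms @ 9/4 + 523.256ms (3/4)
4. 2093.023ms @ 3 + 837.209ms (6/5)
5. 2930.233ms @ 21/5 + 418.605ms (3/5)
6. 3348.837ms @ 24/5 + 418.605ms (3/5)
7. 3767.442ms @ 27/5 + 418.605ms (3/5)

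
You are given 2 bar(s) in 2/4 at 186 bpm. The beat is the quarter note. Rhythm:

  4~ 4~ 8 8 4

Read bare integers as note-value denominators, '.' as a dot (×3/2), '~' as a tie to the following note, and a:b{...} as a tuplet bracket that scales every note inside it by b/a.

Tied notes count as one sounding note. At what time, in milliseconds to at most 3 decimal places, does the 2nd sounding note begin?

note 2 onset = 5/2b = 806.452ms

1. 0.0ms @ 0 + 806.452ms (5/2)
2. 806.452ms @ 5/2 + 161.29ms (1/2)
3. 967.742ms @ 3 + 322.581ms (1)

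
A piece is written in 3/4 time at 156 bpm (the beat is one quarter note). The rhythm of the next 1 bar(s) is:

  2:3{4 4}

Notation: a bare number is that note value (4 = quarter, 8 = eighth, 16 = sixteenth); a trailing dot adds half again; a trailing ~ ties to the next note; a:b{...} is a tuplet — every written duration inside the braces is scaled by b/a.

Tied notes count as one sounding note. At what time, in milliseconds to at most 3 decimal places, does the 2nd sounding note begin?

1. 0.0ms @ 0 + 576.923ms (3/2)
2. 576.923ms @ 3/2 + 576.923ms (3/2)

note 2 onset = 3/2b = 576.923ms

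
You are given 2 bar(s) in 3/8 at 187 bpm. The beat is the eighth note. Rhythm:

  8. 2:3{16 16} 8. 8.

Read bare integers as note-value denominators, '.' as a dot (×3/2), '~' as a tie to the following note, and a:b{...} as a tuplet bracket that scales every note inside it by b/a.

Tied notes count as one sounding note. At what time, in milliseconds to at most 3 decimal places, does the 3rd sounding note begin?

1. 0.0ms @ 0 + 481.283ms (3/2)
2. 481.283ms @ 3/2 + 240.642ms (3/4)
3. 721.925ms @ 9/4 + 240.642ms (3/4)
4. 962.567ms @ 3 + 481.283ms (3/2)
5. 1443.85ms @ 9/2 + 481.283ms (3/2)

note 3 onset = 9/4b = 721.925ms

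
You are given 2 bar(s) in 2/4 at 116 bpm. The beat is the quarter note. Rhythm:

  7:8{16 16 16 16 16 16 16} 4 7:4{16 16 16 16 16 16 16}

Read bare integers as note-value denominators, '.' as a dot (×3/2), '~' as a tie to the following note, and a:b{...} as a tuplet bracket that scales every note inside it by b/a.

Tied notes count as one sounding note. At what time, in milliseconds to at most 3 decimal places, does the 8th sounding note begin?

1. 0.0ms @ 0 + 147.783ms (2/7)
2. 147.783ms @ 2/7 + 147.783ms (2/7)
3. 295.567ms @ 4/7 + 147.783ms (2/7)
4. 443.35ms @ 6/7 + 147.783ms (2/7)
5. 591.133ms @ 8/7 + 147.783ms (2/7)
6. 738.916ms @ 10/7 + 147.783ms (2/7)
7. 886.7ms @ 12/7 + 147.783ms (2/7)
8. 1034.483ms @ 2 + 517.241ms (1)
9. 1551.724ms @ 3 + 73.892ms (1/7)
10. 1625.616ms @ 22/7 + 73.892ms (1/7)
11. 1699.507ms @ 23/7 + 73.892ms (1/7)
12. 1773.399ms @ 24/7 + 73.892ms (1/7)
13. 1847.291ms @ 25/7 + 73.892ms (1/7)
14. 1921.182ms @ 26/7 + 73.892ms (1/7)
15. 1995.074ms @ 27/7 + 73.892ms (1/7)

note 8 onset = 2b = 1034.483ms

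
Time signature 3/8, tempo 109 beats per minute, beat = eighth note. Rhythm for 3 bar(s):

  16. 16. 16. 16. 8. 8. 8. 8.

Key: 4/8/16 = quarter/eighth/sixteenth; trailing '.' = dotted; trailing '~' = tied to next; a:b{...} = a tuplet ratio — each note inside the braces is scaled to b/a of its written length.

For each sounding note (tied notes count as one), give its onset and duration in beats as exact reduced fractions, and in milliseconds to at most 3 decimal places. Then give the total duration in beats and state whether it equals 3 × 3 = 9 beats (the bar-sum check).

1) 0.0ms=0b +412.844ms=3/4b
2) 412.844ms=3/4b +412.844ms=3/4b
3) 825.688ms=3/2b +412.844ms=3/4b
4) 1238.532ms=9/4b +412.844ms=3/4b
5) 1651.376ms=3b +825.688ms=3/2b
6) 2477.064ms=9/2b +825.688ms=3/2b
7) 3302.752ms=6b +825.688ms=3/2b
8) 4128.44ms=15/2b +825.688ms=3/2b
Σ=9b of 9 (109bpm 3/8) — PASS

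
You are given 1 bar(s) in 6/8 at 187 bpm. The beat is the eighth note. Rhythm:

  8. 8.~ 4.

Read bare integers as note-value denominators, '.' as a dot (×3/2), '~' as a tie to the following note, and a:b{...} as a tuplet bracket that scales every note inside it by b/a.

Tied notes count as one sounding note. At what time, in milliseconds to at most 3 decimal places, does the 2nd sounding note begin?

note 2 onset = 3/2b = 481.283ms

1. 0.0ms @ 0 + 481.283ms (3/2)
2. 481.283ms @ 3/2 + 1443.85ms (9/2)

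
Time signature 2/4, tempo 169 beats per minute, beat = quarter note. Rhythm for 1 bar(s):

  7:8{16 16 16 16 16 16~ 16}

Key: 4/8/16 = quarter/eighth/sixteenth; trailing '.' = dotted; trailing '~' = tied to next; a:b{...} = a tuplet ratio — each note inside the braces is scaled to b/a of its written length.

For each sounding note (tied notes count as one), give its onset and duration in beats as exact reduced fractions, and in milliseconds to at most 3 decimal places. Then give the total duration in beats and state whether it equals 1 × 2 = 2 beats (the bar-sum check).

1) 0.0ms=0b +101.437ms=2/7b
2) 101.437ms=2/7b +101.437ms=2/7b
3) 202.874ms=4/7b +101.437ms=2/7b
4) 304.311ms=6/7b +101.437ms=2/7b
5) 405.748ms=8/7b +101.437ms=2/7b
6) 507.185ms=10/7b +202.874ms=4/7b
Σ=2b of 2 (169bpm 2/4) — PASS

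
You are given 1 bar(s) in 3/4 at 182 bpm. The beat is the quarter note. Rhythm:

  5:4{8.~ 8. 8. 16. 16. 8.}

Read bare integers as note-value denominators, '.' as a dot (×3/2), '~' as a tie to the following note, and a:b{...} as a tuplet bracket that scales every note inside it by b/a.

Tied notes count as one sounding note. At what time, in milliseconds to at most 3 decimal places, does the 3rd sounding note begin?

1. 0.0ms @ 0 + 395.604ms (6/5)
2. 395.604ms @ 6/5 + 197.802ms (3/5)
3. 593.407ms @ 9/5 + 98.901ms (3/10)
4. 692.308ms @ 21/10 + 98.901ms (3/10)
5. 791.209ms @ 12/5 + 197.802ms (3/5)

note 3 onset = 9/5b = 593.407ms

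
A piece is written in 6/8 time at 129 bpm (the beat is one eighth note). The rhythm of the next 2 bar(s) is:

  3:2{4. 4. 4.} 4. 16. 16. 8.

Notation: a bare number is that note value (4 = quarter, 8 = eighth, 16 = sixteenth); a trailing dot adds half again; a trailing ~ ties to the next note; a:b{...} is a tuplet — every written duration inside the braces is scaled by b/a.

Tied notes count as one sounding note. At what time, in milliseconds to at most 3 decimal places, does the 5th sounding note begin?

note 5 onset = 9b = 4186.047ms

1. 0.0ms @ 0 + 930.233ms (2)
2. 930.233ms @ 2 + 930.233ms (2)
3. 1860.465ms @ 4 + 930.233ms (2)
4. 2790.698ms @ 6 + 1395.349ms (3)
5. 4186.047ms @ 9 + 348.837ms (3/4)
6. 4534.884ms @ 39/4 + 348.837ms (3/4)
7. 4883.721ms @ 21/2 + 697.674ms (3/2)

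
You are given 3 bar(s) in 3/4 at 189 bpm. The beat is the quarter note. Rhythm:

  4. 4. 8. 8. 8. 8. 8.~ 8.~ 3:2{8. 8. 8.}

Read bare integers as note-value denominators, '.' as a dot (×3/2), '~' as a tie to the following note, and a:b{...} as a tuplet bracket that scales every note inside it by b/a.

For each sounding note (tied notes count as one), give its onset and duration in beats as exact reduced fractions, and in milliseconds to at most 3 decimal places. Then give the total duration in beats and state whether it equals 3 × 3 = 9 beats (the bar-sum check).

1) 0.0ms=0b +476.19ms=3/2b
2) 476.19ms=3/2b +476.19ms=3/2b
3) 952.381ms=3b +238.095ms=3/4b
4) 1190.476ms=15/4b +238.095ms=3/4b
5) 1428.571ms=9/2b +238.095ms=3/4b
6) 1666.667ms=21/4b +238.095ms=3/4b
7) 1904.762ms=6b +634.921ms=2b
8) 2539.683ms=8b +158.73ms=1/2b
9) 2698.413ms=17/2b +158.73ms=1/2b
Σ=9b of 9 (189bpm 3/4) — PASS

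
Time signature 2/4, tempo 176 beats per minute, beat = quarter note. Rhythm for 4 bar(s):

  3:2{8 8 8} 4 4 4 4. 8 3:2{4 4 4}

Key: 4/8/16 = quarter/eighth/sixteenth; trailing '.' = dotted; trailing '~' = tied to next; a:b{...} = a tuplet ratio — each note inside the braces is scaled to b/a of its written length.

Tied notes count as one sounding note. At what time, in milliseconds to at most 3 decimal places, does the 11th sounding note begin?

1. 0.0ms @ 0 + 113.636ms (1/3)
2. 113.636ms @ 1/3 + 113.636ms (1/3)
3. 227.273ms @ 2/3 + 113.636ms (1/3)
4. 340.909ms @ 1 + 340.909ms (1)
5. 681.818ms @ 2 + 340.909ms (1)
6. 1022.727ms @ 3 + 340.909ms (1)
7. 1363.636ms @ 4 + 511.364ms (3/2)
8. 1875.0ms @ 11/2 + 170.455ms (1/2)
9. 2045.455ms @ 6 + 227.273ms (2/3)
10. 2272.727ms @ 20/3 + 227.273ms (2/3)
11. 2500.0ms @ 22/3 + 227.273ms (2/3)

note 11 onset = 22/3b = 2500.0ms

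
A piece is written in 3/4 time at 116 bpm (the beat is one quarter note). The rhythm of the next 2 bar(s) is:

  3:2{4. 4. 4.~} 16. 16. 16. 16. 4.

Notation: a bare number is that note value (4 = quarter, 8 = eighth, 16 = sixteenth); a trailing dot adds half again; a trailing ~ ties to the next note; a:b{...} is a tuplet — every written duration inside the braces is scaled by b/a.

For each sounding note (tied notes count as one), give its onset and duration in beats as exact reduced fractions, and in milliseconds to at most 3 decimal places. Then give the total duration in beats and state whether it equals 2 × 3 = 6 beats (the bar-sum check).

1) 0.0ms=0b +517.241ms=1b
2) 517.241ms=1b +517.241ms=1b
3) 1034.483ms=2b +711.207ms=11/8b
4) 1745.69ms=27/8b +193.966ms=3/8b
5) 1939.655ms=15/4b +193.966ms=3/8b
6) 2133.621ms=33/8b +193.966ms=3/8b
7) 2327.586ms=9/2b +775.862ms=3/2b
Σ=6b of 6 (116bpm 3/4) — PASS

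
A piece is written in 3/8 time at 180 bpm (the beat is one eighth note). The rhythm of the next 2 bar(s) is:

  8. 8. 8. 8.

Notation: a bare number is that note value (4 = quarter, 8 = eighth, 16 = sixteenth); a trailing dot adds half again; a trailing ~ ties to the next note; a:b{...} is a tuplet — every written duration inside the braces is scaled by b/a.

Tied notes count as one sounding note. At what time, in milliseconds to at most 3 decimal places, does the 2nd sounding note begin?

1. 0.0ms @ 0 + 500.0ms (3/2)
2. 500.0ms @ 3/2 + 500.0ms (3/2)
3. 1000.0ms @ 3 + 500.0ms (3/2)
4. 1500.0ms @ 9/2 + 500.0ms (3/2)

note 2 onset = 3/2b = 500.0ms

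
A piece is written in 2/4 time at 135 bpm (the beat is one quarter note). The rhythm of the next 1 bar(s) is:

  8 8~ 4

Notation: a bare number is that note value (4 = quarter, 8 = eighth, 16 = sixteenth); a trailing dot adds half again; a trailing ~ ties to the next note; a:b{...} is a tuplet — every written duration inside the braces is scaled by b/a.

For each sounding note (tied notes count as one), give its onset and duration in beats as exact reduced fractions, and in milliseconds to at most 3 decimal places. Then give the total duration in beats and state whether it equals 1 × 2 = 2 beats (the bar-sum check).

1) 0.0ms=0b +222.222ms=1/2b
2) 222.222ms=1/2b +666.667ms=3/2b
Σ=2b of 2 (135bpm 2/4) — PASS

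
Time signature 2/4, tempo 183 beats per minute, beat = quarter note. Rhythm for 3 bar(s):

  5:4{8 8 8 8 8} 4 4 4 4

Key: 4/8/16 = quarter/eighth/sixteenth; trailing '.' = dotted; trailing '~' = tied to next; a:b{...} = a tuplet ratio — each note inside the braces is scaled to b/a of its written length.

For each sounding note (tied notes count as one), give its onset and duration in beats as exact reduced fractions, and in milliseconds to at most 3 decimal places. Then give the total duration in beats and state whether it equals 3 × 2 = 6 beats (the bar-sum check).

1) 0.0ms=0b +131.148ms=2/5b
2) 131.148ms=2/5b +131.148ms=2/5b
3) 262.295ms=4/5b +131.148ms=2/5b
4) 393.443ms=6/5b +131.148ms=2/5b
5) 524.59ms=8/5b +131.148ms=2/5b
6) 655.738ms=2b +327.869ms=1b
7) 983.607ms=3b +327.869ms=1b
8) 1311.475ms=4b +327.869ms=1b
9) 1639.344ms=5b +327.869ms=1b
Σ=6b of 6 (183bpm 2/4) — PASS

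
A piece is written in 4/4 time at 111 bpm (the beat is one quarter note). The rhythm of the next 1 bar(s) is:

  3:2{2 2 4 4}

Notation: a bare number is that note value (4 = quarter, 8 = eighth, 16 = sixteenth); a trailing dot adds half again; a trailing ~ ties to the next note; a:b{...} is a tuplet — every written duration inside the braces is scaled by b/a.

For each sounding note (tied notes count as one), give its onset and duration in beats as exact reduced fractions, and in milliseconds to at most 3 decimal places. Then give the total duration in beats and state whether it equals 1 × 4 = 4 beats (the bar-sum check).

1) 0.0ms=0b +720.721ms=4/3b
2) 720.721ms=4/3b +720.721ms=4/3b
3) 1441.441ms=8/3b +360.36ms=2/3b
4) 1801.802ms=10/3b +360.36ms=2/3b
Σ=4b of 4 (111bpm 4/4) — PASS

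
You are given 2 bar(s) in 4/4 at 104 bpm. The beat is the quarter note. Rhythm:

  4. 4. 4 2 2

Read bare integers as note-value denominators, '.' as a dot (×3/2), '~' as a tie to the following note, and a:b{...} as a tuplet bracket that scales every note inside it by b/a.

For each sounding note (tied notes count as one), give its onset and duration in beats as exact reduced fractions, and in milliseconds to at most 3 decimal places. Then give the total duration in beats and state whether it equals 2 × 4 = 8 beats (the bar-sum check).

1) 0.0ms=0b +865.385ms=3/2b
2) 865.385ms=3/2b +865.385ms=3/2b
3) 1730.769ms=3b +576.923ms=1b
4) 2307.692ms=4b +1153.846ms=2b
5) 3461.538ms=6b +1153.846ms=2b
Σ=8b of 8 (104bpm 4/4) — PASS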